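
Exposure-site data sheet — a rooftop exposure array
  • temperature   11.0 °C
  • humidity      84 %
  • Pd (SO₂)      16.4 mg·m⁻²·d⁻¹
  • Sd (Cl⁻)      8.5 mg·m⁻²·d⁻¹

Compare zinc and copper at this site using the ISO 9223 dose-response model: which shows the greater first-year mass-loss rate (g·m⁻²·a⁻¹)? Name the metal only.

copper

zinc: T>10 °C ⇒ hinge -0.071·(11.0−10) = -0.0710
  sulphur-dioxide contribution → 1.961 μm/a
  chloride contribution → 0.2956 μm/a
  total first-year rate 2.256 μm/a
  mass loss = 2.256 μm/a × 7.14 g/cm³ = 16.11 g·m⁻²·a⁻¹
copper: temperature factor f = -0.080·(1.0) = -0.0800
  sulphur-dioxide contribution → 1.438 μm/a
  chloride contribution → 0.6443 μm/a
  total first-year rate 2.082 μm/a
  mass loss = 2.082 μm/a × 8.96 g/cm³ = 18.66 g·m⁻²·a⁻¹
Ordering by g·m⁻²·a⁻¹: copper (18.7) > zinc (16.1)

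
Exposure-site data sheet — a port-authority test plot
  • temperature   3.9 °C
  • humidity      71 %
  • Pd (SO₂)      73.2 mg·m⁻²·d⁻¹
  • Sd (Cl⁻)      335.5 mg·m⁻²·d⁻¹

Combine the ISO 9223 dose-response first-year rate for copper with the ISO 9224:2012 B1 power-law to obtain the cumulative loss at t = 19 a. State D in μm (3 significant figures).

D(19) = 9.01 μm

copper: T≤10 °C ⇒ hinge +0.126·(3.9−10) = -0.7686
  sulphur-dioxide contribution → 0.4949 μm/a
  chloride contribution → 0.7686 μm/a
  ⇒ r_corr(copper) = 1.264 μm/a
Power-law: D(19) = r_corr · 19^0.667
  D(19) = 1.264 × 19^0.667 = 1.264 × 7.127 = 9.005 μm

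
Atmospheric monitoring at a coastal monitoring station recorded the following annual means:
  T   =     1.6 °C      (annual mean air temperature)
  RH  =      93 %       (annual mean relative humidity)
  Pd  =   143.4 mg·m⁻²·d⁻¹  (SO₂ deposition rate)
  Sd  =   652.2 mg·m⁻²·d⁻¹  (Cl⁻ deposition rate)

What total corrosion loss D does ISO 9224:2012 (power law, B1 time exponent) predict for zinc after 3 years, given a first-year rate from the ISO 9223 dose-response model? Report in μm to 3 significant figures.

zinc: f(T) = +0.038·(T−10) [T≤10 °C] = -0.3192
  SO₂ term: 0.0129·143.4^0.44·exp(0.046·93-0.3192) = 6.008
  Cl⁻ term: 0.0175·652.2^0.57·exp(0.008·93+0.085·1.6) = 1.696
  sum: 6.008 + 1.696 → r_corr = 7.704 μm/a
ISO 9224: D(t) = r_corr · t^b with b = 0.813 (zinc, B1)
  D(3) = 7.704 × 3^0.813 = 7.704 × 2.443 = 18.82 μm

D(3) = 18.8 μm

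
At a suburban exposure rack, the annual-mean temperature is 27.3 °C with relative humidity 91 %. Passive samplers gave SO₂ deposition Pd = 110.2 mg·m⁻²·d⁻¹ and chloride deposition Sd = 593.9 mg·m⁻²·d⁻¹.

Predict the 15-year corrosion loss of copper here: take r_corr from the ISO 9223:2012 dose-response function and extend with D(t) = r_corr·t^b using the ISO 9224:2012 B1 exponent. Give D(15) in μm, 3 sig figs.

D(15) = 41.2 μm

copper: temperature factor f = -0.080·(17.3) = -1.3840
  Pd branch = 0.0053·Pd^0.26·e^(0.059·RH+f) = 0.9681 μm/a
  Cl⁻ term: 0.01025·593.9^0.27·exp(0.036·91+0.049·27.3) = 5.799
  r_corr = 0.9681 + 5.799 = 6.767 μm/a
ISO 9224: D(t) = r_corr · t^b with b = 0.667 (copper, B1)
  D(15) = 6.767 × 15^0.667 = 6.767 × 6.088 = 41.19 μm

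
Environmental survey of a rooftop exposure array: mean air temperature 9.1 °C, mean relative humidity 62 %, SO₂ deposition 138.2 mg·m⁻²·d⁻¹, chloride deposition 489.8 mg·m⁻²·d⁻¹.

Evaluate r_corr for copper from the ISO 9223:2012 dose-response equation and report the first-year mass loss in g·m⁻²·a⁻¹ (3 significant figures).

r_corr = 13.0 g·m⁻²·a⁻¹

copper: f(T) = +0.126·(T−10) [T≤10 °C] = -0.1134
  sulphur-dioxide contribution → 0.661 μm/a
  chloride contribution → 0.7944 μm/a
  total first-year rate 1.455 μm/a
Convert to mass loss: 1.455 μm/a × 8.96 g/cm³ = 13.04 g·m⁻²·a⁻¹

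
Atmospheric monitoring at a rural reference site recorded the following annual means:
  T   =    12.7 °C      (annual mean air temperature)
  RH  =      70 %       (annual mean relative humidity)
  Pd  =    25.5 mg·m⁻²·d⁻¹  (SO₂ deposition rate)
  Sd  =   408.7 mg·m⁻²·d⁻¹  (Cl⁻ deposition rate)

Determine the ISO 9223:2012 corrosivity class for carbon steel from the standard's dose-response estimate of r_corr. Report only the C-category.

C5

carbon steel: T>10 °C ⇒ hinge -0.054·(12.7−10) = -0.1458
  Pd branch = 1.77·Pd^0.52·e^(0.02·RH+f) = 33.42 μm/a
  Sd branch = 0.102·Sd^0.62·e^(0.033·RH+0.04·T) = 71.04 μm/a
  sum: 33.42 + 71.04 → r_corr = 104.5 μm/a
Category bounds: 80…200 μm/a bracket r_corr ⇒ C5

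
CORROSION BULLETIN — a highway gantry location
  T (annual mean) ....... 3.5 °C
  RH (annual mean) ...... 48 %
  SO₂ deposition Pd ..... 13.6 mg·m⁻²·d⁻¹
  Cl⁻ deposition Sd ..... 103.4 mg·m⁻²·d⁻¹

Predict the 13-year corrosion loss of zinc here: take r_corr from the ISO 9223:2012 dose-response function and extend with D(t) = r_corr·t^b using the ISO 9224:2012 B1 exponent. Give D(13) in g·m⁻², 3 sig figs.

D(13) = 44.6 g·m⁻²

zinc: T≤10 °C ⇒ hinge +0.038·(3.5−10) = -0.2470
  Pd branch = 0.0129·Pd^0.44·e^(0.046·RH+f) = 0.2891 μm/a
  Sd branch = 0.0175·Sd^0.57·e^(0.008·RH+0.085·T) = 0.4867 μm/a
  sum: 0.2891 + 0.4867 → r_corr = 0.7758 μm/a
ISO 9224: D(t) = r_corr · t^b with b = 0.813 (zinc, B1)
  D(13) = 0.7758 × 13^0.813 = 0.7758 × 8.047 = 6.243 μm
  Mass loss = 6.243 μm × 7.14 g/cm³ = 44.57 g·m⁻²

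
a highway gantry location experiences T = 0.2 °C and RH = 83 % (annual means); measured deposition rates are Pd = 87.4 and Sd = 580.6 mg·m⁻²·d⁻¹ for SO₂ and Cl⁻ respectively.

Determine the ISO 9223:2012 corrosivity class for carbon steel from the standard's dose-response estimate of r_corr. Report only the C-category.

C5

carbon steel: temperature factor f = +0.150·(-9.8) = -1.4700
  SO₂ term: 1.77·87.4^0.52·exp(0.02·83-1.4700) = 21.88
  Cl⁻ term: 0.102·580.6^0.62·exp(0.033·83+0.04·0.2) = 82.26
  sum: 21.88 + 82.26 → r_corr = 104.1 μm/a
Category bounds: 80…200 μm/a bracket r_corr ⇒ C5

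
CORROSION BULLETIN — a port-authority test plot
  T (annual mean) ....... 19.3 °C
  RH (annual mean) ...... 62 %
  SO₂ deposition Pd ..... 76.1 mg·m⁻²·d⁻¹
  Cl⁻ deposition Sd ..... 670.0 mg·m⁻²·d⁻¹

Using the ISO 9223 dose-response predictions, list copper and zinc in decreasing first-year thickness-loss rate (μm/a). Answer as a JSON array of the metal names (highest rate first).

["zinc", "copper"]

copper: f(T) = -0.080·(T−10) [T>10 °C] = -0.7440
  SO₂ term: 0.0053·76.1^0.26·exp(0.059·62-0.7440) = 0.3013
  Sd branch = 0.01025·Sd^0.27·e^(0.036·RH+0.049·T) = 1.425 μm/a
  sum: 0.3013 + 1.425 → r_corr = 1.726 μm/a
zinc: f(T) = -0.071·(T−10) [T>10 °C] = -0.6603
  SO₂ term: 0.0129·76.1^0.44·exp(0.046·62-0.6603) = 0.7767
  Cl⁻ term: 0.0175·670.0^0.57·exp(0.008·62+0.085·19.3) = 6.05
  sum: 0.7767 + 6.05 → r_corr = 6.827 μm/a
Ordering by μm/a: zinc (6.83) > copper (1.73)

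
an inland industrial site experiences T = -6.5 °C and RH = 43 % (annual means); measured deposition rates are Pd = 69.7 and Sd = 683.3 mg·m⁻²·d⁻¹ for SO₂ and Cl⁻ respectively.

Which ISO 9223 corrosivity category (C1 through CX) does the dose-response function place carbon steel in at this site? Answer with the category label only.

C2

carbon steel: T≤10 °C ⇒ hinge +0.150·(-6.5−10) = -2.4750
  SO₂ term: 1.77·69.7^0.52·exp(0.02·43-2.4750) = 3.199
  Sd branch = 0.102·Sd^0.62·e^(0.033·RH+0.04·T) = 18.6 μm/a
  r_corr = 3.199 + 18.6 = 21.79 μm/a
Category bounds: 1.3…25 μm/a bracket r_corr ⇒ C2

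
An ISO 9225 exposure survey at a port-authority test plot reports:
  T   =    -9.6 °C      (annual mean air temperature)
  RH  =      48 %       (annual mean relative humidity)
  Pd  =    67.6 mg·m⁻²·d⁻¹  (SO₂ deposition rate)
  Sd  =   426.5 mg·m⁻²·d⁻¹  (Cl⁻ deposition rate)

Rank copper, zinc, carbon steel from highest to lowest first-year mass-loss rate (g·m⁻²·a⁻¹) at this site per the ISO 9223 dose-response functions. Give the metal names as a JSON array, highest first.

["carbon steel", "zinc", "copper"]

copper: f(T) = +0.126·(T−10) [T≤10 °C] = -2.4696
  Pd branch = 0.0053·Pd^0.26·e^(0.059·RH+f) = 0.02277 μm/a
  Sd branch = 0.01025·Sd^0.27·e^(0.036·RH+0.049·T) = 0.1849 μm/a
  r_corr = 0.02277 + 0.1849 = 0.2077 μm/a
  mass loss = 0.2077 μm/a × 8.96 g/cm³ = 1.861 g·m⁻²·a⁻¹
zinc: T≤10 °C ⇒ hinge +0.038·(-9.6−10) = -0.7448
  SO₂ term: 0.0129·67.6^0.44·exp(0.046·48-0.7448) = 0.3558
  Cl⁻ term: 0.0175·426.5^0.57·exp(0.008·48+0.085·-9.6) = 0.3585
  r_corr = 0.3558 + 0.3585 = 0.7143 μm/a
  mass loss = 0.7143 μm/a × 7.14 g/cm³ = 5.1 g·m⁻²·a⁻¹
carbon steel: f(T) = +0.150·(T−10) [T≤10 °C] = -2.9400
  Pd branch = 1.77·Pd^0.52·e^(0.02·RH+f) = 2.186 μm/a
  Sd branch = 0.102·Sd^0.62·e^(0.033·RH+0.04·T) = 14.46 μm/a
  r_corr = 2.186 + 14.46 = 16.65 μm/a
  mass loss = 16.65 μm/a × 7.85 g/cm³ = 130.7 g·m⁻²·a⁻¹
Ordering by g·m⁻²·a⁻¹: carbon steel (131) > zinc (5.1) > copper (1.86)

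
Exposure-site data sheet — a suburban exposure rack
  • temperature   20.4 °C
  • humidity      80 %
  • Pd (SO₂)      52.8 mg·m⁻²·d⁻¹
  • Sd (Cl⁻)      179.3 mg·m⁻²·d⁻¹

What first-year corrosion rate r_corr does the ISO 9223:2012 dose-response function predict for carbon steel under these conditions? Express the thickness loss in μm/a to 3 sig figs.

carbon steel: f(T) = -0.054·(T−10) [T>10 °C] = -0.5616
  SO₂ term: 1.77·52.8^0.52·exp(0.02·80-0.5616) = 39.33
  Cl⁻ term: 0.102·179.3^0.62·exp(0.033·80+0.04·20.4) = 80.68
  r_corr = 39.33 + 80.68 = 120 μm/a

r_corr = 120 μm/a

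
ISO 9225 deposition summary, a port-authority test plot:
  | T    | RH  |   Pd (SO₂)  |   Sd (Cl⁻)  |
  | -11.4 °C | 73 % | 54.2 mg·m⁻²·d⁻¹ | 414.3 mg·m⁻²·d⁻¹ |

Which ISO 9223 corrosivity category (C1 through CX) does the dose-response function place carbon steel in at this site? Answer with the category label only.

C3

carbon steel: temperature factor f = +0.150·(-21.4) = -3.2100
  sulphur-dioxide contribution → 2.453 μm/a
  chloride contribution → 30.17 μm/a
  ⇒ r_corr(carbon steel) = 32.62 μm/a
ISO 9223 Table 2 (carbon steel): 25 < 32.6 ≤ 50 μm/a ⇒ C3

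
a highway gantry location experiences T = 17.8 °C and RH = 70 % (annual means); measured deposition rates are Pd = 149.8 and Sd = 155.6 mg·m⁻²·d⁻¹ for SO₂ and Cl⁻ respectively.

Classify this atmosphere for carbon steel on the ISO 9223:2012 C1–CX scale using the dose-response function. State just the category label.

carbon steel: temperature factor f = -0.054·(7.8) = -0.4212
  sulphur-dioxide contribution → 63.73 μm/a
  chloride contribution → 47.87 μm/a
  ⇒ r_corr(carbon steel) = 111.6 μm/a
Category bounds: 80…200 μm/a bracket r_corr ⇒ C5

C5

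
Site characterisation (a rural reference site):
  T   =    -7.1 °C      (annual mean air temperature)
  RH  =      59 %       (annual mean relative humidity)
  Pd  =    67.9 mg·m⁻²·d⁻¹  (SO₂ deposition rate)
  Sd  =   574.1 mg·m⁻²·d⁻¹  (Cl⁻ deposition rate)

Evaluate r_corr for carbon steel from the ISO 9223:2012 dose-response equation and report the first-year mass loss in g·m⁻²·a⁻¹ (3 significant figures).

r_corr = 248 g·m⁻²·a⁻¹

carbon steel: T≤10 °C ⇒ hinge +0.150·(-7.1−10) = -2.5650
  SO₂ term: 1.77·67.9^0.52·exp(0.02·59-2.5650) = 3.972
  Sd branch = 0.102·Sd^0.62·e^(0.033·RH+0.04·T) = 27.63 μm/a
  r_corr = 3.972 + 27.63 = 31.6 μm/a
Convert to mass loss: 31.6 μm/a × 7.85 g/cm³ = 248.1 g·m⁻²·a⁻¹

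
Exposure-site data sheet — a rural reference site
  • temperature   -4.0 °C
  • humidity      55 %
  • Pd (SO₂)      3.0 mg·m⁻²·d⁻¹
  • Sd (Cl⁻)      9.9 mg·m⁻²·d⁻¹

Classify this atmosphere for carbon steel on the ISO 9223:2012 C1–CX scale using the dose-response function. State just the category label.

carbon steel: f(T) = +0.150·(T−10) [T≤10 °C] = -2.1000
  sulphur-dioxide contribution → 1.153 μm/a
  chloride contribution → 2.211 μm/a
  total first-year rate 3.364 μm/a
Category bounds: 1.3…25 μm/a bracket r_corr ⇒ C2

C2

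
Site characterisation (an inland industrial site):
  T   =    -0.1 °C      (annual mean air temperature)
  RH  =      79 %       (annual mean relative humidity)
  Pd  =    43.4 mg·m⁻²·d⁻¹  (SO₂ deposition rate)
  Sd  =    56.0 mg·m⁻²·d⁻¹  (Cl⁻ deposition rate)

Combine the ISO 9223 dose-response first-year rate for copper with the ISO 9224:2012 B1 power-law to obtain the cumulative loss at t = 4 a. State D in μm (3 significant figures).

copper: temperature factor f = +0.126·(-10.1) = -1.2726
  Pd branch = 0.0053·Pd^0.26·e^(0.059·RH+f) = 0.4184 μm/a
  Cl⁻ term: 0.01025·56.0^0.27·exp(0.036·79+0.049·-0.1) = 0.5197
  r_corr = 0.4184 + 0.5197 = 0.9381 μm/a
ISO 9224: D(t) = r_corr · t^b with b = 0.667 (copper, B1)
  D(4) = 0.9381 × 4^0.667 = 0.9381 × 2.521 = 2.365 μm

D(4) = 2.36 μm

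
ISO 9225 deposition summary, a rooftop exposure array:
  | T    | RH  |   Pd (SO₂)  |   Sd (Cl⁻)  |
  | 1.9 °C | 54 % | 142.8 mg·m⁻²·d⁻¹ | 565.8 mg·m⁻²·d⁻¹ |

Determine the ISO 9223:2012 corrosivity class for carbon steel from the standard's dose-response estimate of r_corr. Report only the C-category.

carbon steel: f(T) = +0.150·(T−10) [T≤10 °C] = -1.2150
  Pd branch = 1.77·Pd^0.52·e^(0.02·RH+f) = 20.41 μm/a
  Sd branch = 0.102·Sd^0.62·e^(0.033·RH+0.04·T) = 33.28 μm/a
  r_corr = 20.41 + 33.28 = 53.69 μm/a
53.7 μm/a falls in (50, 80] for carbon steel → category C4

C4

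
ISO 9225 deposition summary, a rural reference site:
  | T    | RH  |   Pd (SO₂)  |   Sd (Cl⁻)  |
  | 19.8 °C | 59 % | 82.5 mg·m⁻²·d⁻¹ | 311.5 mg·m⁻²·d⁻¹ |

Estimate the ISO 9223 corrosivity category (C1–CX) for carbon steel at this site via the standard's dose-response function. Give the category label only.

carbon steel: f(T) = -0.054·(T−10) [T>10 °C] = -0.5292
  sulphur-dioxide contribution → 33.66 μm/a
  chloride contribution → 55.47 μm/a
  total first-year rate 89.14 μm/a
89.1 μm/a falls in (80, 200] for carbon steel → category C5

C5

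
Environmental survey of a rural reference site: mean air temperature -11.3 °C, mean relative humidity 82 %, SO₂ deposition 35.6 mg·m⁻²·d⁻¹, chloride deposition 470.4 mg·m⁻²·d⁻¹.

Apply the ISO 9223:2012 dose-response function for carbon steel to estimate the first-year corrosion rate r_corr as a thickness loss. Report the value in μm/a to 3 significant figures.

carbon steel: T≤10 °C ⇒ hinge +0.150·(-11.3−10) = -3.1950
  SO₂ term: 1.77·35.6^0.52·exp(0.02·82-3.1950) = 2.396
  Cl⁻ term: 0.102·470.4^0.62·exp(0.033·82+0.04·-11.3) = 44.1
  sum: 2.396 + 44.1 → r_corr = 46.49 μm/a

r_corr = 46.5 μm/a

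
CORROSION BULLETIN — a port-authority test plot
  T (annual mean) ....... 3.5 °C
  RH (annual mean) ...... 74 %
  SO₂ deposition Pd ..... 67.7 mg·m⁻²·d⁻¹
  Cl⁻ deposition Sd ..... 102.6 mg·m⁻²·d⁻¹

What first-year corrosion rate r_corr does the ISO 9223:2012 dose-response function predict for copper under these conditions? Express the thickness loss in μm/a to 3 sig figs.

copper: temperature factor f = +0.126·(-6.5) = -0.8190
  SO₂ term: 0.0053·67.7^0.26·exp(0.059·74-0.8190) = 0.5504
  Sd branch = 0.01025·Sd^0.27·e^(0.036·RH+0.049·T) = 0.6098 μm/a
  r_corr = 0.5504 + 0.6098 = 1.16 μm/a

r_corr = 1.16 μm/a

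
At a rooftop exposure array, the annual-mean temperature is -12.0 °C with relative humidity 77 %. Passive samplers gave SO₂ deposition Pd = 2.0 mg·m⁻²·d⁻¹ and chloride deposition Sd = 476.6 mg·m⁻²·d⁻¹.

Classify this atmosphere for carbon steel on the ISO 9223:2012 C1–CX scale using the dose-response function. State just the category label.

carbon steel: T≤10 °C ⇒ hinge +0.150·(-12.0−10) = -3.3000
  Pd branch = 1.77·Pd^0.52·e^(0.02·RH+f) = 0.4367 μm/a
  Sd branch = 0.102·Sd^0.62·e^(0.033·RH+0.04·T) = 36.66 μm/a
  r_corr = 0.4367 + 36.66 = 37.09 μm/a
Category bounds: 25…50 μm/a bracket r_corr ⇒ C3

C3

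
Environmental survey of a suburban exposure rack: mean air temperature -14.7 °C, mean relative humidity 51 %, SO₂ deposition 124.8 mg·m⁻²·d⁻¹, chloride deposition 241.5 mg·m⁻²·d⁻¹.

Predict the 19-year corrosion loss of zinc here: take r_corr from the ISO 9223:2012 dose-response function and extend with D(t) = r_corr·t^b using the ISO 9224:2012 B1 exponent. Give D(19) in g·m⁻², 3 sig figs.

D(19) = 47.9 g·m⁻²

zinc: temperature factor f = +0.038·(-24.7) = -0.9386
  Pd branch = 0.0129·Pd^0.44·e^(0.046·RH+f) = 0.4407 μm/a
  Sd branch = 0.0175·Sd^0.57·e^(0.008·RH+0.085·T) = 0.1721 μm/a
  r_corr = 0.4407 + 0.1721 = 0.6128 μm/a
ISO 9224: D(t) = r_corr · t^b with b = 0.813 (zinc, B1)
  D(19) = 0.6128 × 19^0.813 = 0.6128 × 10.96 = 6.714 μm
  Mass loss = 6.714 μm × 7.14 g/cm³ = 47.94 g·m⁻²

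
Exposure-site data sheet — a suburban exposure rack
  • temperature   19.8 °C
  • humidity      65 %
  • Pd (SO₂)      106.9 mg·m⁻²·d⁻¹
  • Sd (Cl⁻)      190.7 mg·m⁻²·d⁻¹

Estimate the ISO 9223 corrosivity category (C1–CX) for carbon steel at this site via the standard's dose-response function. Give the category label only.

C5

carbon steel: temperature factor f = -0.054·(9.8) = -0.5292
  sulphur-dioxide contribution → 43.43 μm/a
  chloride contribution → 49.88 μm/a
  total first-year rate 93.31 μm/a
93.3 μm/a falls in (80, 200] for carbon steel → category C5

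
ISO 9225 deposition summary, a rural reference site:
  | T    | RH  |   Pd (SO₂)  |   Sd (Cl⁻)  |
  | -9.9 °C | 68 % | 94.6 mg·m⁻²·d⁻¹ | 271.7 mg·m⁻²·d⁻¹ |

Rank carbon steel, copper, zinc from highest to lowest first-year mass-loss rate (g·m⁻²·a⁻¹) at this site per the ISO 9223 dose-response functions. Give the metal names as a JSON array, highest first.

carbon steel: T≤10 °C ⇒ hinge +0.150·(-9.9−10) = -2.9850
  sulphur-dioxide contribution → 3.713 μm/a
  chloride contribution → 20.91 μm/a
  total first-year rate 24.62 μm/a
  mass loss = 24.62 μm/a × 7.85 g/cm³ = 193.3 g·m⁻²·a⁻¹
copper: T≤10 °C ⇒ hinge +0.126·(-9.9−10) = -2.5074
  sulphur-dioxide contribution → 0.07788 μm/a
  chloride contribution → 0.3314 μm/a
  ⇒ r_corr(copper) = 0.4093 μm/a
  mass loss = 0.4093 μm/a × 8.96 g/cm³ = 3.668 g·m⁻²·a⁻¹
zinc: temperature factor f = +0.038·(-19.9) = -0.7562
  sulphur-dioxide contribution → 1.023 μm/a
  chloride contribution → 0.3172 μm/a
  ⇒ r_corr(zinc) = 1.341 μm/a
  mass loss = 1.341 μm/a × 7.14 g/cm³ = 9.571 g·m⁻²·a⁻¹
Ordering by g·m⁻²·a⁻¹: carbon steel (193) > zinc (9.57) > copper (3.67)

["carbon steel", "zinc", "copper"]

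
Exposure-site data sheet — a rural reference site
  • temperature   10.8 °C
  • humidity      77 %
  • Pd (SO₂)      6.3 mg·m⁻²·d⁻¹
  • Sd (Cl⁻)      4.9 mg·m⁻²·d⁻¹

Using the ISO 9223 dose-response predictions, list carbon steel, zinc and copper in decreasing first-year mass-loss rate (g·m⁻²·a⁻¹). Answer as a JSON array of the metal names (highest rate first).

["carbon steel", "copper", "zinc"]

carbon steel: temperature factor f = -0.054·(0.8) = -0.0432
  sulphur-dioxide contribution → 20.59 μm/a
  chloride contribution → 5.342 μm/a
  ⇒ r_corr(carbon steel) = 25.93 μm/a
  mass loss = 25.93 μm/a × 7.85 g/cm³ = 203.6 g·m⁻²·a⁻¹
zinc: T>10 °C ⇒ hinge -0.071·(10.8−10) = -0.0568
  sulphur-dioxide contribution → 0.946 μm/a
  chloride contribution → 0.2008 μm/a
  ⇒ r_corr(zinc) = 1.147 μm/a
  mass loss = 1.147 μm/a × 7.14 g/cm³ = 8.188 g·m⁻²·a⁻¹
copper: T>10 °C ⇒ hinge -0.080·(10.8−10) = -0.0640
  sulphur-dioxide contribution → 0.7539 μm/a
  chloride contribution → 0.4273 μm/a
  total first-year rate 1.181 μm/a
  mass loss = 1.181 μm/a × 8.96 g/cm³ = 10.58 g·m⁻²·a⁻¹
Ordering by g·m⁻²·a⁻¹: carbon steel (204) > copper (10.6) > zinc (8.19)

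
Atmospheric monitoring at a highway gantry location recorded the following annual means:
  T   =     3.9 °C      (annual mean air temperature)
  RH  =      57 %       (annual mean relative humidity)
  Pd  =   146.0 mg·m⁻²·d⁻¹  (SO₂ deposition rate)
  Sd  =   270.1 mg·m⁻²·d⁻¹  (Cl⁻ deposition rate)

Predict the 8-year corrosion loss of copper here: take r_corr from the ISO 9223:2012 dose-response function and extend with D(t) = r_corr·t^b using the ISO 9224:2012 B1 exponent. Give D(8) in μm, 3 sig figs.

copper: f(T) = +0.126·(T−10) [T≤10 °C] = -0.7686
  SO₂ term: 0.0053·146.0^0.26·exp(0.059·57-0.7686) = 0.2593
  Sd branch = 0.01025·Sd^0.27·e^(0.036·RH+0.049·T) = 0.4379 μm/a
  sum: 0.2593 + 0.4379 → r_corr = 0.6972 μm/a
Power-law: D(8) = r_corr · 8^0.667
  D(8) = 0.6972 × 8^0.667 = 0.6972 × 4.003 = 2.791 μm

D(8) = 2.79 μm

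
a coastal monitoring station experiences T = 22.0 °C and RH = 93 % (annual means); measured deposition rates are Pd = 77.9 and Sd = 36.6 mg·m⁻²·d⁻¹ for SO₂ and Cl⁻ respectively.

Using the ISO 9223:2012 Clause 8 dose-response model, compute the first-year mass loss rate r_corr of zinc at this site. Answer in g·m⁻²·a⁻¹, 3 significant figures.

zinc: temperature factor f = -0.071·(12.0) = -0.8520
  sulphur-dioxide contribution → 2.696 μm/a
  chloride contribution → 1.86 μm/a
  ⇒ r_corr(zinc) = 4.556 μm/a
Convert to mass loss: 4.556 μm/a × 7.14 g/cm³ = 32.53 g·m⁻²·a⁻¹

r_corr = 32.5 g·m⁻²·a⁻¹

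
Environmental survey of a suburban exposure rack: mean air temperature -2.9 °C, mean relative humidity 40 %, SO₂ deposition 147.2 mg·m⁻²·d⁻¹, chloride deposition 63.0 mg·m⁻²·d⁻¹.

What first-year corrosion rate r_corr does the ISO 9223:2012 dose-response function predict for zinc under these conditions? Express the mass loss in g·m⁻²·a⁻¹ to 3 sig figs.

r_corr = 4.62 g·m⁻²·a⁻¹

zinc: temperature factor f = +0.038·(-12.9) = -0.4902
  Pd branch = 0.0129·Pd^0.44·e^(0.046·RH+f) = 0.4474 μm/a
  Sd branch = 0.0175·Sd^0.57·e^(0.008·RH+0.085·T) = 0.1998 μm/a
  r_corr = 0.4474 + 0.1998 = 0.6472 μm/a
Convert to mass loss: 0.6472 μm/a × 7.14 g/cm³ = 4.621 g·m⁻²·a⁻¹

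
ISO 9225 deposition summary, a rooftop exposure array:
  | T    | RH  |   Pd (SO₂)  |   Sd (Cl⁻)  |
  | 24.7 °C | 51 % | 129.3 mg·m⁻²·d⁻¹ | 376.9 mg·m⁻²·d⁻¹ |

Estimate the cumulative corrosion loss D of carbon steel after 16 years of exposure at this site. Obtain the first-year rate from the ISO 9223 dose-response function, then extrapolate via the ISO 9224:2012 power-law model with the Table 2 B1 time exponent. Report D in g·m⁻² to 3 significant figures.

carbon steel: T>10 °C ⇒ hinge -0.054·(24.7−10) = -0.7938
  Pd branch = 1.77·Pd^0.52·e^(0.02·RH+f) = 27.81 μm/a
  Sd branch = 0.102·Sd^0.62·e^(0.033·RH+0.04·T) = 58.33 μm/a
  sum: 27.81 + 58.33 → r_corr = 86.14 μm/a
ISO 9224: D(t) = r_corr · t^b with b = 0.523 (carbon steel, B1)
  D(16) = 86.14 × 16^0.523 = 86.14 × 4.263 = 367.2 μm
  Mass loss = 367.2 μm × 7.85 g/cm³ = 2883 g·m⁻²

D(16) = 2.88e+03 g·m⁻²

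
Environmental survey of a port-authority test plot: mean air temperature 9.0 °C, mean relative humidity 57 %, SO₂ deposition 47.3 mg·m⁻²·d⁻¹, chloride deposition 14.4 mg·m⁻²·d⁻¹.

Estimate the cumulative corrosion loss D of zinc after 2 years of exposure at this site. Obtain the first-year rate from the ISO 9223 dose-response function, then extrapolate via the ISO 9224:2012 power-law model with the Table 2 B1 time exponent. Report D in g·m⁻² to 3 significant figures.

zinc: f(T) = +0.038·(T−10) [T≤10 °C] = -0.0380
  SO₂ term: 0.0129·47.3^0.44·exp(0.046·57-0.0380) = 0.9327
  Cl⁻ term: 0.0175·14.4^0.57·exp(0.008·57+0.085·9.0) = 0.2714
  r_corr = 0.9327 + 0.2714 = 1.204 μm/a
Long-term exponent b (ISO 9224 Table 2, B1) = 0.813
  D(2) = 1.204 × 2^0.813 = 1.204 × 1.757 = 2.115 μm
  Mass loss = 2.115 μm × 7.14 g/cm³ = 15.1 g·m⁻²

D(2) = 15.1 g·m⁻²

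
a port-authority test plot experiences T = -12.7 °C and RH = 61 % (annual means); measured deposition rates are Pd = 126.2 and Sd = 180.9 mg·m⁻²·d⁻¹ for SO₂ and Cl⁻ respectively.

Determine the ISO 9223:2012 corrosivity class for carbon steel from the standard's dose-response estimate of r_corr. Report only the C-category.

carbon steel: temperature factor f = +0.150·(-22.7) = -3.4050
  SO₂ term: 1.77·126.2^0.52·exp(0.02·61-3.4050) = 2.464
  Cl⁻ term: 0.102·180.9^0.62·exp(0.033·61+0.04·-12.7) = 11.53
  r_corr = 2.464 + 11.53 = 13.99 μm/a
14 μm/a falls in (1.3, 25] for carbon steel → category C2

C2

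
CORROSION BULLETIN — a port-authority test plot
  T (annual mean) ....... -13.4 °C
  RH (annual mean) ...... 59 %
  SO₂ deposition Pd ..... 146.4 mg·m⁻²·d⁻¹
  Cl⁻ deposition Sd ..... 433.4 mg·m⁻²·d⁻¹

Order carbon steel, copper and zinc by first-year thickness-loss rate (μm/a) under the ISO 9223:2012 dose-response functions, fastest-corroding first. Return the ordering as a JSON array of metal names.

["carbon steel", "zinc", "copper"]

carbon steel: temperature factor f = +0.150·(-23.4) = -3.5100
  SO₂ term: 1.77·146.4^0.52·exp(0.02·59-3.5100) = 2.302
  Cl⁻ term: 0.102·433.4^0.62·exp(0.033·59+0.04·-13.4) = 18.04
  sum: 2.302 + 18.04 → r_corr = 20.34 μm/a
copper: T≤10 °C ⇒ hinge +0.126·(-13.4−10) = -2.9484
  SO₂ term: 0.0053·146.4^0.26·exp(0.059·59-2.9484) = 0.03301
  Sd branch = 0.01025·Sd^0.27·e^(0.036·RH+0.049·T) = 0.2291 μm/a
  sum: 0.03301 + 0.2291 → r_corr = 0.2621 μm/a
zinc: T≤10 °C ⇒ hinge +0.038·(-13.4−10) = -0.8892
  SO₂ term: 0.0129·146.4^0.44·exp(0.046·59-0.8892) = 0.7177
  Sd branch = 0.0175·Sd^0.57·e^(0.008·RH+0.085·T) = 0.286 μm/a
  r_corr = 0.7177 + 0.286 = 1.004 μm/a
Ordering by μm/a: carbon steel (20.3) > zinc (1) > copper (0.262)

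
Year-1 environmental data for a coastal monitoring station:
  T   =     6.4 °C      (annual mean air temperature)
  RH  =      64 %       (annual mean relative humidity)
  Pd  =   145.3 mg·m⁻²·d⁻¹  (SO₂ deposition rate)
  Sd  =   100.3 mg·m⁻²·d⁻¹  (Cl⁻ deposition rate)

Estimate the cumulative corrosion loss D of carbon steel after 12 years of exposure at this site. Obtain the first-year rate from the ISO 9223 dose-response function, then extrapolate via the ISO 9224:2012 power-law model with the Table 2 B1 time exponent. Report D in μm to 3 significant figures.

D(12) = 251 μm

carbon steel: temperature factor f = +0.150·(-3.6) = -0.5400
  Pd branch = 1.77·Pd^0.52·e^(0.02·RH+f) = 49.4 μm/a
  Cl⁻ term: 0.102·100.3^0.62·exp(0.033·64+0.04·6.4) = 18.96
  r_corr = 49.4 + 18.96 = 68.36 μm/a
ISO 9224: D(t) = r_corr · t^b with b = 0.523 (carbon steel, B1)
  D(12) = 68.36 × 12^0.523 = 68.36 × 3.668 = 250.7 μm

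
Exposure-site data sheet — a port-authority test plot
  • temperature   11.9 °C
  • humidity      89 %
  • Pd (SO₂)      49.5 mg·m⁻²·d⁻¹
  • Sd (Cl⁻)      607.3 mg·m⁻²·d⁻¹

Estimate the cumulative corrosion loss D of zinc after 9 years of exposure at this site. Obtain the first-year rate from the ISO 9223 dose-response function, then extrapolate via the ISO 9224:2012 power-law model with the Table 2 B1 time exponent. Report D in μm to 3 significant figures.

zinc: T>10 °C ⇒ hinge -0.071·(11.9−10) = -0.1349
  Pd branch = 0.0129·Pd^0.44·e^(0.046·RH+f) = 3.764 μm/a
  Cl⁻ term: 0.0175·607.3^0.57·exp(0.008·89+0.085·11.9) = 3.785
  sum: 3.764 + 3.785 → r_corr = 7.549 μm/a
ISO 9224: D(t) = r_corr · t^b with b = 0.813 (zinc, B1)
  D(9) = 7.549 × 9^0.813 = 7.549 × 5.968 = 45.05 μm

D(9) = 45.0 μm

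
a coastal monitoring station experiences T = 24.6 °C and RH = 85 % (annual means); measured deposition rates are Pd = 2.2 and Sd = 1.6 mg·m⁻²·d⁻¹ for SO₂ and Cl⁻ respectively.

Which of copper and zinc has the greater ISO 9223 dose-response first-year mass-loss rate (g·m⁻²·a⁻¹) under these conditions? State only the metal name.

copper: T>10 °C ⇒ hinge -0.080·(24.6−10) = -1.1680
  Pd branch = 0.0053·Pd^0.26·e^(0.059·RH+f) = 0.3048 μm/a
  Sd branch = 0.01025·Sd^0.27·e^(0.036·RH+0.049·T) = 0.8285 μm/a
  sum: 0.3048 + 0.8285 → r_corr = 1.133 μm/a
  mass loss = 1.133 μm/a × 8.96 g/cm³ = 10.15 g·m⁻²·a⁻¹
zinc: T>10 °C ⇒ hinge -0.071·(24.6−10) = -1.0366
  Pd branch = 0.0129·Pd^0.44·e^(0.046·RH+f) = 0.323 μm/a
  Sd branch = 0.0175·Sd^0.57·e^(0.008·RH+0.085·T) = 0.3654 μm/a
  r_corr = 0.323 + 0.3654 = 0.6884 μm/a
  mass loss = 0.6884 μm/a × 7.14 g/cm³ = 4.915 g·m⁻²·a⁻¹
Ordering by g·m⁻²·a⁻¹: copper (10.2) > zinc (4.92)

copper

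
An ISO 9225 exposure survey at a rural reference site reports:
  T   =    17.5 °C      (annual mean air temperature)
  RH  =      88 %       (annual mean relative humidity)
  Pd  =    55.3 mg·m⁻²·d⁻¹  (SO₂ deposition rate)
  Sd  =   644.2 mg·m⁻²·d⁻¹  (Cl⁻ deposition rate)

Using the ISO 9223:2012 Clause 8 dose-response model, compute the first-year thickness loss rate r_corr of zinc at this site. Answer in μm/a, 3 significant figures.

r_corr = 8.79 μm/a

zinc: f(T) = -0.071·(T−10) [T>10 °C] = -0.5325
  Pd branch = 0.0129·Pd^0.44·e^(0.046·RH+f) = 2.536 μm/a
  Cl⁻ term: 0.0175·644.2^0.57·exp(0.008·88+0.085·17.5) = 6.251
  r_corr = 2.536 + 6.251 = 8.787 μm/a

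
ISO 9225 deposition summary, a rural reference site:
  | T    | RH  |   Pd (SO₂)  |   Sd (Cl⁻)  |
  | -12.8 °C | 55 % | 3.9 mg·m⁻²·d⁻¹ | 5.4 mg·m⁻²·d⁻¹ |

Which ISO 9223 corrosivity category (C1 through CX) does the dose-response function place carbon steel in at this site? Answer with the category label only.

C2

carbon steel: T≤10 °C ⇒ hinge +0.150·(-12.8−10) = -3.4200
  SO₂ term: 1.77·3.9^0.52·exp(0.02·55-3.4200) = 0.353
  Cl⁻ term: 0.102·5.4^0.62·exp(0.033·55+0.04·-12.8) = 1.068
  sum: 0.353 + 1.068 → r_corr = 1.421 μm/a
ISO 9223 Table 2 (carbon steel): 1.3 < 1.42 ≤ 25 μm/a ⇒ C2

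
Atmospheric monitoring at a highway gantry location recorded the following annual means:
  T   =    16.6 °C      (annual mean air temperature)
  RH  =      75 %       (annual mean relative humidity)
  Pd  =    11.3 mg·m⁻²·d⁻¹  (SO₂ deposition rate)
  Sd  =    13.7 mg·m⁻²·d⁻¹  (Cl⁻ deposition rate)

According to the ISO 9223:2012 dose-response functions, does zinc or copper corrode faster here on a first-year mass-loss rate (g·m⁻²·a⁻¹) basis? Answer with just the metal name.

zinc: T>10 °C ⇒ hinge -0.071·(16.6−10) = -0.4686
  Pd branch = 0.0129·Pd^0.44·e^(0.046·RH+f) = 0.7392 μm/a
  Cl⁻ term: 0.0175·13.7^0.57·exp(0.008·75+0.085·16.6) = 0.5812
  sum: 0.7392 + 0.5812 → r_corr = 1.32 μm/a
  mass loss = 1.32 μm/a × 7.14 g/cm³ = 9.428 g·m⁻²·a⁻¹
copper: f(T) = -0.080·(T−10) [T>10 °C] = -0.5280
  Pd branch = 0.0053·Pd^0.26·e^(0.059·RH+f) = 0.4904 μm/a
  Cl⁻ term: 0.01025·13.7^0.27·exp(0.036·75+0.049·16.6) = 0.6974
  sum: 0.4904 + 0.6974 → r_corr = 1.188 μm/a
  mass loss = 1.188 μm/a × 8.96 g/cm³ = 10.64 g·m⁻²·a⁻¹
Ordering by g·m⁻²·a⁻¹: copper (10.6) > zinc (9.43)

copper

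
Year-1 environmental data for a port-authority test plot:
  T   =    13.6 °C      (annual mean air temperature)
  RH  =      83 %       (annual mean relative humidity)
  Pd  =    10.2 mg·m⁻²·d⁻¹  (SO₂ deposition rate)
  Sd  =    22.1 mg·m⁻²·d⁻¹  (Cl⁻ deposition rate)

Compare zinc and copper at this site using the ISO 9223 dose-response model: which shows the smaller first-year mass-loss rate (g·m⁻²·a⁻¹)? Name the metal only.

zinc: T>10 °C ⇒ hinge -0.071·(13.6−10) = -0.2556
  SO₂ term: 0.0129·10.2^0.44·exp(0.046·83-0.2556) = 1.263
  Cl⁻ term: 0.0175·22.1^0.57·exp(0.008·83+0.085·13.6) = 0.6306
  sum: 1.263 + 0.6306 → r_corr = 1.894 μm/a
  mass loss = 1.894 μm/a × 7.14 g/cm³ = 13.52 g·m⁻²·a⁻¹
copper: T>10 °C ⇒ hinge -0.080·(13.6−10) = -0.2880
  SO₂ term: 0.0053·10.2^0.26·exp(0.059·83-0.2880) = 0.9731
  Cl⁻ term: 0.01025·22.1^0.27·exp(0.036·83+0.049·13.6) = 0.9137
  r_corr = 0.9731 + 0.9137 = 1.887 μm/a
  mass loss = 1.887 μm/a × 8.96 g/cm³ = 16.91 g·m⁻²·a⁻¹
Ordering by g·m⁻²·a⁻¹: copper (16.9) > zinc (13.5)

zinc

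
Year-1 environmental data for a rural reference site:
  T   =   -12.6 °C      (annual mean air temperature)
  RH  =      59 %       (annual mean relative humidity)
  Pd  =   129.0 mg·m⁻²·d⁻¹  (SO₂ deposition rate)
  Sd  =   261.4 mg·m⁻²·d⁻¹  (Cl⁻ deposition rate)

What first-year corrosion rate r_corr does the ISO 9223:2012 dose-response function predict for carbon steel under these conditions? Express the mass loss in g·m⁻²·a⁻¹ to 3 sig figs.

carbon steel: temperature factor f = +0.150·(-22.6) = -3.3900
  SO₂ term: 1.77·129.0^0.52·exp(0.02·59-3.3900) = 2.43
  Cl⁻ term: 0.102·261.4^0.62·exp(0.033·59+0.04·-12.6) = 13.61
  r_corr = 2.43 + 13.61 = 16.05 μm/a
Convert to mass loss: 16.05 μm/a × 7.85 g/cm³ = 126 g·m⁻²·a⁻¹

r_corr = 126 g·m⁻²·a⁻¹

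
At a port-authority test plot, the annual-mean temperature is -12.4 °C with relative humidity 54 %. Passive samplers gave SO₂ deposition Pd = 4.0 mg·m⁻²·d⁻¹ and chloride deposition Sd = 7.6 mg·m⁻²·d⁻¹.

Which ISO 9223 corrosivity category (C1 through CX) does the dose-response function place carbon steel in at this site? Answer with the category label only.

C2

carbon steel: temperature factor f = +0.150·(-22.4) = -3.3600
  Pd branch = 1.77·Pd^0.52·e^(0.02·RH+f) = 0.3723 μm/a
  Sd branch = 0.102·Sd^0.62·e^(0.033·RH+0.04·T) = 1.298 μm/a
  r_corr = 0.3723 + 1.298 = 1.67 μm/a
Category bounds: 1.3…25 μm/a bracket r_corr ⇒ C2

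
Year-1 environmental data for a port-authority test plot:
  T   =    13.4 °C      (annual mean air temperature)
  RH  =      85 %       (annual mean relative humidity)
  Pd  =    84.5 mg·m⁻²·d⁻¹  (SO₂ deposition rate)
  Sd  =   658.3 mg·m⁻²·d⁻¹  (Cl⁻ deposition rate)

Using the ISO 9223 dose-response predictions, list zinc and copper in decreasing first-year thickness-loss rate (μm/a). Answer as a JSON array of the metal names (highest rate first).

["zinc", "copper"]

zinc: f(T) = -0.071·(T−10) [T>10 °C] = -0.2414
  Pd branch = 0.0129·Pd^0.44·e^(0.046·RH+f) = 3.562 μm/a
  Cl⁻ term: 0.0175·658.3^0.57·exp(0.008·85+0.085·13.4) = 4.36
  sum: 3.562 + 4.36 → r_corr = 7.922 μm/a
copper: T>10 °C ⇒ hinge -0.080·(13.4−10) = -0.2720
  SO₂ term: 0.0053·84.5^0.26·exp(0.059·85-0.2720) = 1.928
  Cl⁻ term: 0.01025·658.3^0.27·exp(0.036·85+0.049·13.4) = 2.431
  sum: 1.928 + 2.431 → r_corr = 4.359 μm/a
Ordering by μm/a: zinc (7.92) > copper (4.36)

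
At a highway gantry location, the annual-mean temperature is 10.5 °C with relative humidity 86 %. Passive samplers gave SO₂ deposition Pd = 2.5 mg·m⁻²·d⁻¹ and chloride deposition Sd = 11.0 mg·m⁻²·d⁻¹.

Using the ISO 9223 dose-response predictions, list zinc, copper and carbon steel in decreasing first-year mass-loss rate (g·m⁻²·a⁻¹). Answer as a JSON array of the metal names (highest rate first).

["carbon steel", "copper", "zinc"]

zinc: f(T) = -0.071·(T−10) [T>10 °C] = -0.0355
  Pd branch = 0.0129·Pd^0.44·e^(0.046·RH+f) = 0.9735 μm/a
  Sd branch = 0.0175·Sd^0.57·e^(0.008·RH+0.085·T) = 0.3335 μm/a
  sum: 0.9735 + 0.3335 → r_corr = 1.307 μm/a
  mass loss = 1.307 μm/a × 7.14 g/cm³ = 9.332 g·m⁻²·a⁻¹
copper: T>10 °C ⇒ hinge -0.080·(10.5−10) = -0.0400
  Pd branch = 0.0053·Pd^0.26·e^(0.059·RH+f) = 1.033 μm/a
  Sd branch = 0.01025·Sd^0.27·e^(0.036·RH+0.049·T) = 0.7243 μm/a
  r_corr = 1.033 + 0.7243 = 1.757 μm/a
  mass loss = 1.757 μm/a × 8.96 g/cm³ = 15.74 g·m⁻²·a⁻¹
carbon steel: T>10 °C ⇒ hinge -0.054·(10.5−10) = -0.0270
  Pd branch = 1.77·Pd^0.52·e^(0.02·RH+f) = 15.49 μm/a
  Sd branch = 0.102·Sd^0.62·e^(0.033·RH+0.04·T) = 11.73 μm/a
  sum: 15.49 + 11.73 → r_corr = 27.22 μm/a
  mass loss = 27.22 μm/a × 7.85 g/cm³ = 213.7 g·m⁻²·a⁻¹
Ordering by g·m⁻²·a⁻¹: carbon steel (214) > copper (15.7) > zinc (9.33)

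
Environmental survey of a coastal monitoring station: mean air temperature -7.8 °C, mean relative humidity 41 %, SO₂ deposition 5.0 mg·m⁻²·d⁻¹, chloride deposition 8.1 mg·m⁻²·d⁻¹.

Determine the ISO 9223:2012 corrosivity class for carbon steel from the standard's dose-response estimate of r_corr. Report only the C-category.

C2

carbon steel: temperature factor f = +0.150·(-17.8) = -2.6700
  SO₂ term: 1.77·5.0^0.52·exp(0.02·41-2.6700) = 0.6427
  Sd branch = 0.102·Sd^0.62·e^(0.033·RH+0.04·T) = 1.057 μm/a
  sum: 0.6427 + 1.057 → r_corr = 1.699 μm/a
Category bounds: 1.3…25 μm/a bracket r_corr ⇒ C2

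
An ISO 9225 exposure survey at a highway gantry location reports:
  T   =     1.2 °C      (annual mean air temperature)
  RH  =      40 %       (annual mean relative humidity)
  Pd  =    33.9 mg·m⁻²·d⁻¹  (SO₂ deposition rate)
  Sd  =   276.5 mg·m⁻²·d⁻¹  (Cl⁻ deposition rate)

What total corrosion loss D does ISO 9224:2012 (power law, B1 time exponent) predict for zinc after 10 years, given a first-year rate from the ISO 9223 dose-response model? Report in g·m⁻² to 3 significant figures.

D(10) = 43.3 g·m⁻²

zinc: temperature factor f = +0.038·(-8.8) = -0.3344
  Pd branch = 0.0129·Pd^0.44·e^(0.046·RH+f) = 0.274 μm/a
  Cl⁻ term: 0.0175·276.5^0.57·exp(0.008·40+0.085·1.2) = 0.6578
  r_corr = 0.274 + 0.6578 = 0.9318 μm/a
Long-term exponent b (ISO 9224 Table 2, B1) = 0.813
  D(10) = 0.9318 × 10^0.813 = 0.9318 × 6.501 = 6.058 μm
  Mass loss = 6.058 μm × 7.14 g/cm³ = 43.25 g·m⁻²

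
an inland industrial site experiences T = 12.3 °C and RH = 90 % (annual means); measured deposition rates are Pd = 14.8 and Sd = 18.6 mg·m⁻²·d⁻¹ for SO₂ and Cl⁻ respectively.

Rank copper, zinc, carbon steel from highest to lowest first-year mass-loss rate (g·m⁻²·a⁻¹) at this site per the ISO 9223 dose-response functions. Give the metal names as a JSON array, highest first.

["carbon steel", "copper", "zinc"]

copper: f(T) = -0.080·(T−10) [T>10 °C] = -0.1840
  Pd branch = 0.0053·Pd^0.26·e^(0.059·RH+f) = 1.798 μm/a
  Sd branch = 0.01025·Sd^0.27·e^(0.036·RH+0.049·T) = 1.053 μm/a
  r_corr = 1.798 + 1.053 = 2.851 μm/a
  mass loss = 2.851 μm/a × 8.96 g/cm³ = 25.54 g·m⁻²·a⁻¹
zinc: temperature factor f = -0.071·(2.3) = -0.1633
  SO₂ term: 0.0129·14.8^0.44·exp(0.046·90-0.1633) = 2.252
  Cl⁻ term: 0.0175·18.6^0.57·exp(0.008·90+0.085·12.3) = 0.5413
  r_corr = 2.252 + 0.5413 = 2.793 μm/a
  mass loss = 2.793 μm/a × 7.14 g/cm³ = 19.94 g·m⁻²·a⁻¹
carbon steel: f(T) = -0.054·(T−10) [T>10 °C] = -0.1242
  Pd branch = 1.77·Pd^0.52·e^(0.02·RH+f) = 38.4 μm/a
  Cl⁻ term: 0.102·18.6^0.62·exp(0.033·90+0.04·12.3) = 19.92
  r_corr = 38.4 + 19.92 = 58.31 μm/a
  mass loss = 58.31 μm/a × 7.85 g/cm³ = 457.8 g·m⁻²·a⁻¹
Ordering by g·m⁻²·a⁻¹: carbon steel (458) > copper (25.5) > zinc (19.9)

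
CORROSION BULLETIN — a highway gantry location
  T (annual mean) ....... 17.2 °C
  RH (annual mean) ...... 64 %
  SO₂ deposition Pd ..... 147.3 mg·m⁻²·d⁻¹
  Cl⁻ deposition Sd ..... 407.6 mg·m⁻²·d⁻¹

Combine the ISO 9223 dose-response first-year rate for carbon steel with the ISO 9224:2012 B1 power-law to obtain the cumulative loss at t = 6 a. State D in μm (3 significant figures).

carbon steel: temperature factor f = -0.054·(7.2) = -0.3888
  Pd branch = 1.77·Pd^0.52·e^(0.02·RH+f) = 57.87 μm/a
  Sd branch = 0.102·Sd^0.62·e^(0.033·RH+0.04·T) = 69.66 μm/a
  sum: 57.87 + 69.66 → r_corr = 127.5 μm/a
Power-law: D(6) = r_corr · 6^0.523
  D(6) = 127.5 × 6^0.523 = 127.5 × 2.553 = 325.5 μm

D(6) = 326 μm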